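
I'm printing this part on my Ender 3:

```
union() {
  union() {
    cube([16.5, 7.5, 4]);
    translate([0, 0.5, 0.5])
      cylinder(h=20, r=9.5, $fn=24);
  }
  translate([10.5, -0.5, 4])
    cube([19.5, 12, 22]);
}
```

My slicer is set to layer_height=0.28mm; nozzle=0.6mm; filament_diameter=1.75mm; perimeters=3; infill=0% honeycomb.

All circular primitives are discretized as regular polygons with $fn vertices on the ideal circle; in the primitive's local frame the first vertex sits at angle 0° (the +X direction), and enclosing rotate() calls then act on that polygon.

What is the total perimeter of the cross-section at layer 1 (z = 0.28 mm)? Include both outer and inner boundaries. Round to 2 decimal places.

At z = 0.28 mm: the 16.5×7.5 cube contributes its full rectangle (perimeter 48.00 mm); the cylinder at (0, 0.5) is absent (z outside [0.5, 20.5]); Merging all regions: only the 16.5×7.5 cube is present, so the union is just that shape — boundary = 48.00 mm; the cube at (10.5, -0.5) is not intersected at this z (z outside [4, 26]); Merging all regions: only that combined region is present, so the union is just that shape — boundary = 48.00 mm. Overall, the cross-section is a single solid region. Total boundary length (outer) = 48.00 mm.

48.00 mm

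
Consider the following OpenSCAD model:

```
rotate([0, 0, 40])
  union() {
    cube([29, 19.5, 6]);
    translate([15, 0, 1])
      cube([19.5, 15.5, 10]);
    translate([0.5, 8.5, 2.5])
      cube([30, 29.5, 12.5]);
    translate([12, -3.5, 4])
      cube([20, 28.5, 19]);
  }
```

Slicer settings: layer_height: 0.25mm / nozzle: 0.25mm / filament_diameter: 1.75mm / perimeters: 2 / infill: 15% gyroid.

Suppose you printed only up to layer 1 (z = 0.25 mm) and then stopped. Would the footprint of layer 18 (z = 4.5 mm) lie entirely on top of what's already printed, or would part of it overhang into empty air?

Compare the two slices. At z = 0.25: the 29×19.5 cube contributes its full rectangle (area 565.50 mm²); the cube at (15, 0) is absent (z outside [1, 11]); the cube at (0.5, 8.5) is not intersected at this z (z outside [2.5, 15]); the cube at (12, -3.5) is absent (z outside [4, 23]); Taking the union: only the 29×19.5 cube is present, so the union is just that shape — area = 565.50 mm²; (whole slice rotated 40° about Z — lengths, areas and connectivity unchanged). At z = 4.5: the cube (footprint 29×19.5) is included at this height (area 565.50 mm²); the 19.5×15.5 cube at (15, 0) contributes its full rectangle (area 302.25 mm²); the 30×29.5 cube at (0.5, 8.5) contributes its full rectangle (area 885.00 mm²); the 20×28.5 cube at (12, -3.5) contributes its full rectangle (area 570.00 mm²); Taking the union: the regions partially overlap — summed areas 2322.75 mm² minus the doubly-counted overlap 1026.75 mm² gives 1296.00 mm² — area = 1296.00 mm²; (whole slice rotated 40° about Z — lengths, areas and connectivity unchanged). Checking containment: at z = 4.5 the cross-section extends beyond the z = 0.25 cross-section by about 730.50 mm².

part overhangs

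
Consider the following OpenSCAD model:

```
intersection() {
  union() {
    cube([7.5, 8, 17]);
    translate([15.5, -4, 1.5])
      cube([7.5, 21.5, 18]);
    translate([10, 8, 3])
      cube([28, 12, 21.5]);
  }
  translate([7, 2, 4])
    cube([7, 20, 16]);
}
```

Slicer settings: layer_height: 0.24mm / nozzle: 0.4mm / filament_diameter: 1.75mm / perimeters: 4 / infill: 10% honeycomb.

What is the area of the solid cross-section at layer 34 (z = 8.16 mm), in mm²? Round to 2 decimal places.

51.00 mm²

At z = 8.16 mm: the 7.5×8 cube contributes its full rectangle (area 60.00 mm²); the cube at (15.5, -4) is present — its section is the full 7.5×21.5 rectangle (area 161.25 mm²); the 28×12 cube at (10, 8) contributes its full rectangle (area 336.00 mm²); Combining (union): the regions partially overlap — summed areas 557.25 mm² minus the doubly-counted overlap 71.25 mm² gives 486.00 mm² — area = 486.00 mm²; the 7×20 cube at (7, 2) contributes its full rectangle (area 140.00 mm²); Keeping only the common overlap: the 7×20 cube at (7, 2) partially overlaps the result so far; clipping to the common part keeps 51.00 mm² — area = 51.00 mm². Overall, the cross-section has 2 separate islands. Net area = 51.00 mm².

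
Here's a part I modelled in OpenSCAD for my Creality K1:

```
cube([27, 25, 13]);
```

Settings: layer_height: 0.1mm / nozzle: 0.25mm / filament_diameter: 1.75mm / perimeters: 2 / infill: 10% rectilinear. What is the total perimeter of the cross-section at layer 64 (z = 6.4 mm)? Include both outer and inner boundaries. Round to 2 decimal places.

104.00 mm

At z = 6.4 mm: the cube (footprint 27×25) is included at this height (perimeter 104.00 mm). Overall, the cross-section is a single solid region. Total boundary length (outer) = 104.00 mm.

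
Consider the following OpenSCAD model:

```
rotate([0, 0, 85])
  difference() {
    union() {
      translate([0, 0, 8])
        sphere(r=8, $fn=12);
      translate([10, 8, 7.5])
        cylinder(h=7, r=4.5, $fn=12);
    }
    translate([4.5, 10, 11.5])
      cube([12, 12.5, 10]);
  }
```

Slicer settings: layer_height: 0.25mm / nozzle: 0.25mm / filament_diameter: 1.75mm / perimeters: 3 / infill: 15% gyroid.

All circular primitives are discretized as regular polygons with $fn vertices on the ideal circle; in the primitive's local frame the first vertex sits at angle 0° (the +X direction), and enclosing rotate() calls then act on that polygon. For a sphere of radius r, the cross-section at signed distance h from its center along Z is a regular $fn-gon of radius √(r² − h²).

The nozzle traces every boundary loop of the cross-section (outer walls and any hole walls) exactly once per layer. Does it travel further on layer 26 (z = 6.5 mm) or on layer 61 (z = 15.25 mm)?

layer 26 (z = 6.5 mm)

Layer 26 (z = 6.5): the r=8 sphere contributes a regular 12-gon of circumradius √(8²−1.5²) = 7.858 (perimeter = 2·12·7.858·sin(180°/12) = 48.81 mm); the cylinder at (10, 8) does not reach this height (z outside [7.5, 14.5]); Taking the union: only the r=8 sphere is present, so the union is just that shape — boundary = 48.81 mm; the cube at (4.5, 10) is absent (z outside [11.5, 21.5]); Taking the first minus the rest: none of the subtracted shapes is present at this height, so the result so far is unchanged — boundary = 48.81 mm; (rotated 85° about Z; rotation is an isometry so areas/perimeters/island counts are preserved). So its perimeter = 48.81 mm. Layer 61 (z = 15.25): the r=8 sphere slices to a regular 12-gon of circumradius 3.382 (√(r²−h²) with h=7.25 from center) (perimeter = 2·12·3.382·sin(180°/12) = 21.01 mm); the cylinder at (10, 8) is absent (z outside [7.5, 14.5]); Merging all regions: only the r=8 sphere is present, so the union is just that shape — boundary = 21.01 mm; the 12×12.5 cube at (4.5, 10) contributes its full rectangle (perimeter 49.00 mm); Subtracting the remaining from the first: starting from that combined region, the 12×12.5 cube at (4.5, 10) misses the remaining region (no effect) — boundary = 21.01 mm; (rotated 85° about Z; rotation is an isometry so areas/perimeters/island counts are preserved). So its perimeter = 21.01 mm. Layer 26 is larger (48.81 vs 21.01 mm).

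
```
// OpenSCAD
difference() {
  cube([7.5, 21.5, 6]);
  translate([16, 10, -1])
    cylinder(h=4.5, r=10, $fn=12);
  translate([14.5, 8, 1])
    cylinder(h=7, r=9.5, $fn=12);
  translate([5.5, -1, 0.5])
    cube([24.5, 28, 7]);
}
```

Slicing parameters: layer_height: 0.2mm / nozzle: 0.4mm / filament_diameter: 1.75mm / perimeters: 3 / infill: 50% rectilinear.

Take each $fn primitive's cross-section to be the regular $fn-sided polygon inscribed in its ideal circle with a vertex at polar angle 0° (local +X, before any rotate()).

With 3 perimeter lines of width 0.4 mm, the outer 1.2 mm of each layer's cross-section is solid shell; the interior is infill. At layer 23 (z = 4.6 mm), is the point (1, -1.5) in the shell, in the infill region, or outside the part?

outside

At z = 4.6 mm: the 7.5×21.5 cube contributes its full rectangle; the cylinder at (16, 10) does not reach this height (z outside [-1, 3.5]); the r=9.5 cylinder at (14.5, 8) gives a regular 12-gon of circumradius 9.5 (constant along its height); the cube at (5.5, -1) (footprint 24.5×28) is included at this height; Taking the first minus the rest: starting from the 7.5×21.5 cube, the r=9.5 cylinder at (14.5, 8) partially overlaps it — only the 19.21 mm² overlap (of its 270.75 mm²) is removed, clipping the outline; the 24.5×28 cube at (5.5, -1) partially overlaps it — only the 24.72 mm² overlap (of its 686.00 mm²) is removed, clipping the outline — 1 connected region. Overall, the cross-section is a single solid region. The nearest boundary edge runs (5.50, 0.00)→(0.00, 0.00); distance from the point to it = 1.50 mm. The point is not inside any of the regions above, so it lies outside the cross-section (1.50 mm from the nearest boundary).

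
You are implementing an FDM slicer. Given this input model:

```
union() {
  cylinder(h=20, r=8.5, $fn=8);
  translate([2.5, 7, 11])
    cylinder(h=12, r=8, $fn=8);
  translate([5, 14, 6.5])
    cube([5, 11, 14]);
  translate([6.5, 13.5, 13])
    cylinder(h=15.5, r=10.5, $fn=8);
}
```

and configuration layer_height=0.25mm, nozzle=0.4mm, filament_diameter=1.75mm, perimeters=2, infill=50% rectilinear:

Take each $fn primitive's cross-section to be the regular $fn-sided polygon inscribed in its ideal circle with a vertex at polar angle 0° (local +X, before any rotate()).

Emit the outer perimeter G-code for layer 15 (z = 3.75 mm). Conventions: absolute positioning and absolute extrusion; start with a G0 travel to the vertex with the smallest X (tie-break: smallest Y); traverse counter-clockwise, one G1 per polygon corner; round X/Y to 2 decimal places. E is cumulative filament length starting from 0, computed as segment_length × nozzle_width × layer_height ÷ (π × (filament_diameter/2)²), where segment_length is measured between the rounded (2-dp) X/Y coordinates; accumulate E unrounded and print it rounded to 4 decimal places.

At z = 3.75 mm: the cylinder: section is a regular 8-gon, circumradius r=8.5; the cylinder at (2.5, 7) does not reach this height (z outside [11, 23]); the cube at (5, 14) does not reach this height (z outside [6.5, 20.5]); the cylinder at (6.5, 13.5) does not reach this height (z outside [13, 28.5]); Taking the union: only the r=8.5 cylinder is present, so the union is just that shape — 1 connected region. The outline is a single polygon with 8 vertices. Extrusion per mm of travel: 0.4 × 0.25 / (π × 0.875²) = 0.041575. Accumulating E over each segment gives final E = 2.1637.

G0 X-8.50 Y0.00 Z3.75
G1 X-6.01 Y-6.01 E0.2705
G1 X0.00 Y-8.50 E0.5409
G1 X6.01 Y-6.01 E0.8114
G1 X8.50 Y0.00 E1.0819
G1 X6.01 Y6.01 E1.3523
G1 X0.00 Y8.50 E1.6228
G1 X-6.01 Y6.01 E1.8932
G1 X-8.50 Y0.00 E2.1637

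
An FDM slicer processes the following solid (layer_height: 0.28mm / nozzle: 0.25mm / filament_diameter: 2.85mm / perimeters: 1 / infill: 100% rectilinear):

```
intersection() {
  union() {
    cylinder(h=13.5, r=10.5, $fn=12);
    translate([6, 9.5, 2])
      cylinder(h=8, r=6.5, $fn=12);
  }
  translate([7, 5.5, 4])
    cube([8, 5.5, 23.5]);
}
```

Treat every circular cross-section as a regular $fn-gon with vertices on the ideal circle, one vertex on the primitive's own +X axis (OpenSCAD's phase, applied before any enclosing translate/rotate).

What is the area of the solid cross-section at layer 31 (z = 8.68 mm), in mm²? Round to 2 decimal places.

27.60 mm²

At z = 8.68 mm: the r=10.5 cylinder gives a regular 12-gon of circumradius 10.5 (constant along its height) (area = (12/2)·10.500²·sin(360°/12) = 330.75 mm²); the cylinder at (6, 9.5): section is a regular 12-gon, circumradius r=6.5 (area = (12/2)·6.500²·sin(360°/12) = 126.75 mm²); Taking the union: the regions partially overlap — summed areas 457.50 mm² minus the doubly-counted overlap 43.72 mm² gives 413.78 mm² — area = 413.78 mm²; the 8×5.5 cube at (7, 5.5) contributes its full rectangle (area 44.00 mm²); Taking the intersection: the 8×5.5 cube at (7, 5.5) partially overlaps that combined region; clipping to the common part keeps 27.60 mm² — area = 27.60 mm². Overall, the cross-section is a single solid region. Net area = 27.60 mm².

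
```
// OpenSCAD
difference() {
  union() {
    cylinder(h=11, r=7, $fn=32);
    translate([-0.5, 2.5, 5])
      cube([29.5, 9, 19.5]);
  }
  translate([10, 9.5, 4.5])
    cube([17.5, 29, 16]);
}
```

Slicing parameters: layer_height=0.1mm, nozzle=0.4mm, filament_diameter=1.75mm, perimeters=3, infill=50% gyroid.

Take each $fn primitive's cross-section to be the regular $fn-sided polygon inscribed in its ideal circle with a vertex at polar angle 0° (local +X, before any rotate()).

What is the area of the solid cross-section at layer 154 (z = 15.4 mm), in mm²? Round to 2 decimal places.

230.50 mm²

At z = 15.4 mm: the cylinder does not reach this height (z outside [0, 11]); the 29.5×9 cube at (-0.5, 2.5) contributes its full rectangle (area 265.50 mm²); Combining (union): only the 29.5×9 cube at (-0.5, 2.5) is present, so the union is just that shape — area = 265.50 mm²; the cube at (10, 9.5) (footprint 17.5×29) is included at this height (area 507.50 mm²); Subtracting the remaining from the first: starting from that combined region (265.50 mm²), the 17.5×29 cube at (10, 9.5) partially overlaps it — only the 35.00 mm² overlap (of its 507.50 mm²) is removed, clipping the outline — area = 230.50 mm². Overall, the cross-section is a single solid region. Net area = 230.50 mm².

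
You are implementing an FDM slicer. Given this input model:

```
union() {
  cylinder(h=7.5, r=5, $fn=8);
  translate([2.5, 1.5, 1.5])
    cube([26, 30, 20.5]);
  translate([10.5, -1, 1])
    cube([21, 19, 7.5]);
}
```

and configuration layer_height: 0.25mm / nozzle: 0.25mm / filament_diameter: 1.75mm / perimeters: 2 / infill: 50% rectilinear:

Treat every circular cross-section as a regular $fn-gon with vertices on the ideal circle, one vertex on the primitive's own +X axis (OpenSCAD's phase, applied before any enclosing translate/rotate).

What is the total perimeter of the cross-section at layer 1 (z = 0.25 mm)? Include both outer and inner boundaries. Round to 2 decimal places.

At z = 0.25 mm: the r=5 cylinder contributes a regular 8-gon of circumradius 5 (perimeter = 2·8·5.000·sin(180°/8) = 30.61 mm); the cube at (2.5, 1.5) is absent (z outside [1.5, 22]); the cube at (10.5, -1) is absent (z outside [1, 8.5]); Combining (union): only the r=5 cylinder is present, so the union is just that shape — boundary = 30.61 mm. Overall, the cross-section is a single solid region. Total boundary length (outer) = 30.61 mm.

30.61 mm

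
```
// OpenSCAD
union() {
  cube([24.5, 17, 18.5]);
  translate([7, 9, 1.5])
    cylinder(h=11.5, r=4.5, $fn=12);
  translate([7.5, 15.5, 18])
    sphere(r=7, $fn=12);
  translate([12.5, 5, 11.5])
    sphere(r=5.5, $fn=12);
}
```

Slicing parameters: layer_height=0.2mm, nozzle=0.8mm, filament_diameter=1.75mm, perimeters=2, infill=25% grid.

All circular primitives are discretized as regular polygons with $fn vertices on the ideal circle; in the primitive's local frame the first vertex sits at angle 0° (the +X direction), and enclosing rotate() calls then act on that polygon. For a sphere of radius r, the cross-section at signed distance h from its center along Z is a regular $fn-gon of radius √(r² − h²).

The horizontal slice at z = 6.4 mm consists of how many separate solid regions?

1

At z = 6.4 mm: the 24.5×17 cube contributes its full rectangle; the r=4.5 cylinder at (7, 9) contributes a regular 12-gon of circumradius 4.5; the sphere at (7.5, 15.5) does not reach this height (|z−center|=11.600 > r=7); the sphere at (12.5, 5): section is a regular 12-gon, circumradius = √(r²−h²) = √(5.5²−5.1²) = 2.059; Combining (union): the regions partially overlap (shared area 73.47 mm²), so overlapping operands fuse into one piece — 1 connected region. The result has 1 disconnected region.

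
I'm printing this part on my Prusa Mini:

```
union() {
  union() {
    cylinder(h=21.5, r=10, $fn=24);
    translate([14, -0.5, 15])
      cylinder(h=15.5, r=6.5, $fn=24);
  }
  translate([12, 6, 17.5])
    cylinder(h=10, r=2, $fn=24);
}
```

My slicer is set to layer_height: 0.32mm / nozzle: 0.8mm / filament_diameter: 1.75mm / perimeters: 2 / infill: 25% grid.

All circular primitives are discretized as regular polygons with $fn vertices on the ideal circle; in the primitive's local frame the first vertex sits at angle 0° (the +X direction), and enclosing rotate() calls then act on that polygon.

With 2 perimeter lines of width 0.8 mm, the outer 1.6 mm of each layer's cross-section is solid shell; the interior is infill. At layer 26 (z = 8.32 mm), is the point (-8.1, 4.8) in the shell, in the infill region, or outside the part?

shell

At z = 8.32 mm: the cylinder: section is a regular 24-gon, circumradius r=10; the cylinder at (14, -0.5) is not intersected at this z (z outside [15, 30.5]); Combining (union): only the r=10 cylinder is present, so the union is just that shape — 1 connected region; the cylinder at (12, 6) does not reach this height (z outside [17.5, 27.5]); Taking the union: only the result so far is present, so the union is just that shape — 1 connected region. Overall, the cross-section is a single solid region. The nearest boundary edge runs (-7.07, 7.07)→(-8.66, 5.00); distance from the point to it = 0.57 mm. The point is inside the cross-section, 0.57 mm from the nearest boundary — within the 1.6 mm shell band (2 × 0.8).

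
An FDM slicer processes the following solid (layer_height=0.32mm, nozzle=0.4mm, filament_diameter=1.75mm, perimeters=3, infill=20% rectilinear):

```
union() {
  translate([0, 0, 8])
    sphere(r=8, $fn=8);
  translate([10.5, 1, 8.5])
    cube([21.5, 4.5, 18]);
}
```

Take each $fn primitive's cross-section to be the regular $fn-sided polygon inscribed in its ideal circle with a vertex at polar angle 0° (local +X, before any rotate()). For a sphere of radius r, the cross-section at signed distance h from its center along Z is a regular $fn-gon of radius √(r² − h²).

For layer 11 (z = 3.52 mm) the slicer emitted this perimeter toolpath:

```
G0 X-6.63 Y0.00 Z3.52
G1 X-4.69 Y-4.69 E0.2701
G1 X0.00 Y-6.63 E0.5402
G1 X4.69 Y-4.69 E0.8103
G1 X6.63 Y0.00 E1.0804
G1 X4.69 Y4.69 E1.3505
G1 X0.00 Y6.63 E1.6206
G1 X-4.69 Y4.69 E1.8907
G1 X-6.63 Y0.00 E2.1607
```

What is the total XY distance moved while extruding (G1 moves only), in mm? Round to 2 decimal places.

Sum the Euclidean lengths of each G1 segment: total = 40.60 mm.

40.60 mm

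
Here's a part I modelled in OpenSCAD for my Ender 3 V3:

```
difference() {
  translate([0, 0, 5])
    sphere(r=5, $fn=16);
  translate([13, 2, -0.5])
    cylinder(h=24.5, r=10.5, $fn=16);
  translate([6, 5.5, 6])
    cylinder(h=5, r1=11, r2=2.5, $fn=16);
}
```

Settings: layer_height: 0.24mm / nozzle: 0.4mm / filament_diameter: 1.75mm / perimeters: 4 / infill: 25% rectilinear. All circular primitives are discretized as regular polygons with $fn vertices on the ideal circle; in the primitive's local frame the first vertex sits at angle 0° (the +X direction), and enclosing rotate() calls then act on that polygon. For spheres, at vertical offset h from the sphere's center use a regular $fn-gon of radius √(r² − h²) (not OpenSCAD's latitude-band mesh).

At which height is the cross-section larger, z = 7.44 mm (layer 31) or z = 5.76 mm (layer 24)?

Layer 31 (z = 7.44): the r=5 sphere contributes a regular 16-gon of circumradius √(5²−2.44²) = 4.364 (area = (16/2)·4.364²·sin(360°/16) = 58.31 mm²); the r=10.5 cylinder at (13, 2) gives a regular 16-gon of circumradius 10.5 (constant along its height) (area = (16/2)·10.500²·sin(360°/16) = 337.53 mm²); the cone at (6, 5.5): at t=0.288 of its height the radius interpolates to r₁+(r₂−r₁)t = 8.552, giving a regular 16-gon of that circumradius (area = (16/2)·8.552²·sin(360°/16) = 223.91 mm²); After the difference (first − rest): starting from the r=5 sphere (58.31 mm²), the r=10.5 cylinder at (13, 2) partially overlaps it — only the 6.08 mm² overlap (of its 337.53 mm²) is removed, clipping the outline; the cone at (6, 5.5) partially overlaps it — only the 22.49 mm² overlap (of its 223.91 mm²) is removed, clipping the outline — area = 29.75 mm². So its area = 29.75 mm². Layer 24 (z = 5.76): the r=5 sphere slices to a regular 16-gon of circumradius 4.942 (√(r²−h²) with h=0.76 from center) (area = (16/2)·4.942²·sin(360°/16) = 74.77 mm²); the r=10.5 cylinder at (13, 2) gives a regular 16-gon of circumradius 10.5 (constant along its height) (area = (16/2)·10.500²·sin(360°/16) = 337.53 mm²); the cone at (6, 5.5) is absent (z outside [6, 11]); After the difference (first − rest): starting from the r=5 sphere (74.77 mm²), the r=10.5 cylinder at (13, 2) partially overlaps it — only the 10.07 mm² overlap (of its 337.53 mm²) is removed, clipping the outline — area = 64.70 mm². So its area = 64.70 mm². Layer 24 is larger (64.70 vs 29.75 mm²).

layer 24 (z = 5.76 mm)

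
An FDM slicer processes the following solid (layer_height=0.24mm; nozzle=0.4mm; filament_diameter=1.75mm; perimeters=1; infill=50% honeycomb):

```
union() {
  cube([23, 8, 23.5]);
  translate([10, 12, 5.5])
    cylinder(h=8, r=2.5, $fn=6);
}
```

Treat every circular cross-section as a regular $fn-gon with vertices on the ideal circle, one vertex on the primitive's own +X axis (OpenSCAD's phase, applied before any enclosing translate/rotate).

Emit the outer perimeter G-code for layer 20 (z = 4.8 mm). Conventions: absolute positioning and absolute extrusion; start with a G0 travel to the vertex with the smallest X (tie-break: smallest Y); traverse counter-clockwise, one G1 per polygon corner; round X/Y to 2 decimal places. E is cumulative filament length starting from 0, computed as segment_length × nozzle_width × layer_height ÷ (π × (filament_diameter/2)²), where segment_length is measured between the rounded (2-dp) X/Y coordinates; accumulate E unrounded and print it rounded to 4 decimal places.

At z = 4.8 mm: the 23×8 cube contributes its full rectangle; the cylinder at (10, 12) is not intersected at this z (z outside [5.5, 13.5]); Merging all regions: only the 23×8 cube is present, so the union is just that shape — 1 connected region. The outline is a single polygon with 4 vertices. Extrusion per mm of travel: 0.4 × 0.24 / (π × 0.875²) = 0.039912. Accumulating E over each segment gives final E = 2.4746.

G0 X0.00 Y0.00 Z4.80
G1 X23.00 Y0.00 E0.9180
G1 X23.00 Y8.00 E1.2373
G1 X0.00 Y8.00 E2.1553
G1 X0.00 Y0.00 E2.4746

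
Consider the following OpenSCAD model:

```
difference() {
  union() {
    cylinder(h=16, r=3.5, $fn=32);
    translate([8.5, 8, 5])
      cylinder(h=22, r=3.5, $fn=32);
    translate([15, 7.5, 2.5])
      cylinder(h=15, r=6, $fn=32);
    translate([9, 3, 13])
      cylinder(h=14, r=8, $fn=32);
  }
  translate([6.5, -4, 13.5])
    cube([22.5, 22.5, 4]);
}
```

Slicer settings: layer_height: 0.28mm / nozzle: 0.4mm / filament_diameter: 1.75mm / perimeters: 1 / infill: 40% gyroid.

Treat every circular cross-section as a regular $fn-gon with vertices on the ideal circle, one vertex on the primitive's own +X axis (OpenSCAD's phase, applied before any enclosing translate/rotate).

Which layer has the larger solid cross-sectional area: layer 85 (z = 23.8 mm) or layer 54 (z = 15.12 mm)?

layer 85 (z = 23.8 mm)

Layer 85 (z = 23.8): the cylinder does not reach this height (z outside [0, 16]); the r=3.5 cylinder at (8.5, 8) contributes a regular 32-gon of circumradius 3.5 (area = (32/2)·3.500²·sin(360°/32) = 38.24 mm²); the cylinder at (15, 7.5) is not intersected at this z (z outside [2.5, 17.5]); the cylinder at (9, 3): section is a regular 32-gon, circumradius r=8 (area = (32/2)·8.000²·sin(360°/32) = 199.77 mm²); Merging all regions: the regions partially overlap — summed areas 238.01 mm² minus the doubly-counted overlap 36.49 mm² gives 201.52 mm² — area = 201.52 mm²; the cube at (6.5, -4) is absent (z outside [13.5, 17.5]); Subtracting the remaining from the first: none of the subtracted shapes is present at this height, so that combined region is unchanged — area = 201.52 mm². So its area = 201.52 mm². Layer 54 (z = 15.12): the r=3.5 cylinder gives a regular 32-gon of circumradius 3.5 (constant along its height) (area = (32/2)·3.500²·sin(360°/32) = 38.24 mm²); the cylinder at (8.5, 8): section is a regular 32-gon, circumradius r=3.5 (area = (32/2)·3.500²·sin(360°/32) = 38.24 mm²); the r=6 cylinder at (15, 7.5) gives a regular 32-gon of circumradius 6 (constant along its height) (area = (32/2)·6.000²·sin(360°/32) = 112.37 mm²); the cylinder at (9, 3): section is a regular 32-gon, circumradius r=8 (area = (32/2)·8.000²·sin(360°/32) = 199.77 mm²); Merging all regions: the regions partially overlap — summed areas 388.62 mm² minus the doubly-counted overlap 96.73 mm² gives 291.89 mm² — area = 291.89 mm²; the cube at (6.5, -4) is present — its section is the full 22.5×22.5 rectangle (area 506.25 mm²); Taking the first minus the rest: starting from that combined region (291.89 mm²), the 22.5×22.5 cube at (6.5, -4) partially overlaps it — only the 196.03 mm² overlap (of its 506.25 mm²) is removed, clipping the outline — area = 95.85 mm². So its area = 95.85 mm². Layer 85 is larger (201.52 vs 95.85 mm²).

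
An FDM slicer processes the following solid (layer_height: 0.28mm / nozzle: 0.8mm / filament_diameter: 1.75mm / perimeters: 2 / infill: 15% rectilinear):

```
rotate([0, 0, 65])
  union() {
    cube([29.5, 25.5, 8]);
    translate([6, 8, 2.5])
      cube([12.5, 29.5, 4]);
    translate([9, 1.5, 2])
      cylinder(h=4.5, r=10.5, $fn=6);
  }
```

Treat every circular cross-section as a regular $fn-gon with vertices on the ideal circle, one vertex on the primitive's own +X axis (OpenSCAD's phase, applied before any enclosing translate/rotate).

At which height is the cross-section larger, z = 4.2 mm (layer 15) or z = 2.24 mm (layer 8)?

Layer 15 (z = 4.2): the cube is present — its section is the full 29.5×25.5 rectangle (area 752.25 mm²); the cube at (6, 8) (footprint 12.5×29.5) is included at this height (area 368.75 mm²); the cylinder at (9, 1.5): section is a regular 6-gon, circumradius r=10.5 (area = (6/2)·10.500²·sin(360°/6) = 286.44 mm²); Merging all regions: the regions partially overlap — summed areas 1407.44 mm² minus the doubly-counted overlap 388.62 mm² gives 1018.82 mm² — area = 1018.82 mm²; (rotated 65° about Z; rotation is an isometry so areas/perimeters/island counts are preserved). So its area = 1018.82 mm². Layer 8 (z = 2.24): the cube (footprint 29.5×25.5) is included at this height (area 752.25 mm²); the cube at (6, 8) is not intersected at this z (z outside [2.5, 6.5]); the cylinder at (9, 1.5): section is a regular 6-gon, circumradius r=10.5 (area = (6/2)·10.500²·sin(360°/6) = 286.44 mm²); Merging all regions: the regions partially overlap — summed areas 1038.69 mm² minus the doubly-counted overlap 169.87 mm² gives 868.82 mm² — area = 868.82 mm²; (whole slice rotated 65° about Z — lengths, areas and connectivity unchanged). So its area = 868.82 mm². Layer 15 is larger (1018.82 vs 868.82 mm²).

layer 15 (z = 4.2 mm)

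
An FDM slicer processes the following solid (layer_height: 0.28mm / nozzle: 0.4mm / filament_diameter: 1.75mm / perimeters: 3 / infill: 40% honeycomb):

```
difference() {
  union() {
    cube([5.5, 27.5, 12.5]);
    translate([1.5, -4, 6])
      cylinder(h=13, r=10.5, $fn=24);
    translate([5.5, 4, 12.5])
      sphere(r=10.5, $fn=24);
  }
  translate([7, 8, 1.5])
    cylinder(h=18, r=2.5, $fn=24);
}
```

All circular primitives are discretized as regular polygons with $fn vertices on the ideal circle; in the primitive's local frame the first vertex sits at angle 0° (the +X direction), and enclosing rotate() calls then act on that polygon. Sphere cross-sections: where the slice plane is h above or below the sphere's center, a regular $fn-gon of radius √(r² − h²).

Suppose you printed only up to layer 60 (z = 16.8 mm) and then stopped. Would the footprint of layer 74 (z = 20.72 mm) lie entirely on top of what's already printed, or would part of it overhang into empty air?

part overhangs

Compare the two slices. At z = 16.8: the cube is not intersected at this z (z outside [0, 12.5]); the r=10.5 cylinder at (1.5, -4) gives a regular 24-gon of circumradius 10.5 (constant along its height) (area = (24/2)·10.500²·sin(360°/24) = 342.42 mm²); the sphere at (5.5, 4): section is a regular 24-gon, circumradius = √(r²−h²) = √(10.5²−4.3²) = 9.579 (area = (24/2)·9.579²·sin(360°/24) = 284.99 mm²); Merging all regions: the regions partially overlap — summed areas 627.41 mm² minus the doubly-counted overlap 140.27 mm² gives 487.14 mm² — area = 487.14 mm²; the cylinder at (7, 8): section is a regular 24-gon, circumradius r=2.5 (area = (24/2)·2.500²·sin(360°/24) = 19.41 mm²); Subtracting the remaining from the first: starting from that combined region (487.14 mm²), the r=2.5 cylinder at (7, 8) lies wholly inside it (removes its full 19.41 mm² and its 15.66 mm outline becomes a hole wall) — area = 467.73 mm². At z = 20.72: the cube is not intersected at this z (z outside [0, 12.5]); the cylinder at (1.5, -4) does not reach this height (z outside [6, 19]); the r=10.5 sphere at (5.5, 4) contributes a regular 24-gon of circumradius √(10.5²−8.22²) = 6.533 (area = (24/2)·6.533²·sin(360°/24) = 132.56 mm²); Combining (union): only the r=10.5 sphere at (5.5, 4) is present, so the union is just that shape — area = 132.56 mm²; the cylinder at (7, 8) does not reach this height (z outside [1.5, 19.5]); Subtracting the remaining from the first: none of the subtracted shapes is present at this height, so the result so far is unchanged — area = 132.56 mm². Checking containment: at z = 20.72 the cross-section extends beyond the z = 16.8 cross-section by about 18.93 mm².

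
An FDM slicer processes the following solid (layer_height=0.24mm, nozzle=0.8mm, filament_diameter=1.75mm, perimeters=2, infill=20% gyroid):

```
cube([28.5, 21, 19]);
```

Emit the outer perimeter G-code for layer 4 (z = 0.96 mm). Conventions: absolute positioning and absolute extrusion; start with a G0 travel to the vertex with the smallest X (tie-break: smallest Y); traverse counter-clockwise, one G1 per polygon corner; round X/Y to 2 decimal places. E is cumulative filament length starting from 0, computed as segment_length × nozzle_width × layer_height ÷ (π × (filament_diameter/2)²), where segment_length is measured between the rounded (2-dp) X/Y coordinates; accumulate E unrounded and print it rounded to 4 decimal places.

At z = 0.96 mm: the cube is present — its section is the full 28.5×21 rectangle. The outline is a single polygon with 4 vertices. Extrusion per mm of travel: 0.8 × 0.24 / (π × 0.875²) = 0.079824. Accumulating E over each segment gives final E = 7.9026.

G0 X0.00 Y0.00 Z0.96
G1 X28.50 Y0.00 E2.2750
G1 X28.50 Y21.00 E3.9513
G1 X0.00 Y21.00 E6.2263
G1 X0.00 Y0.00 E7.9026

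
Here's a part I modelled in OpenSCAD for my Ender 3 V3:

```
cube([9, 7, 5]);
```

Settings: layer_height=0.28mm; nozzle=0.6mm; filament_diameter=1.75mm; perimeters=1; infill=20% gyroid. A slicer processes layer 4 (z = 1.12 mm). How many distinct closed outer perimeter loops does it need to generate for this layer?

At z = 1.12 mm: the cube is present — its section is the full 9×7 rectangle. The result has 1 disconnected region.

1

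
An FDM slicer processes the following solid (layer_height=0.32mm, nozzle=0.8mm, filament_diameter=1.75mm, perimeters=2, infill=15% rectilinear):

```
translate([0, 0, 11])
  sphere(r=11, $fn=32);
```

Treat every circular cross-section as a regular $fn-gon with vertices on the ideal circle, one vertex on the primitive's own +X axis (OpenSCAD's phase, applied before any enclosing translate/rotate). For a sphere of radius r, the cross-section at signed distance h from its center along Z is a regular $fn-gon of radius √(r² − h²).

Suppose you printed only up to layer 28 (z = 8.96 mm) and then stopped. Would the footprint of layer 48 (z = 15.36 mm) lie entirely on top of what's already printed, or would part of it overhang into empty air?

entirely on top

Compare the two slices. At z = 8.96: the sphere: section is a regular 32-gon, circumradius = √(r²−h²) = √(11²−2.04²) = 10.809 (area = (32/2)·10.809²·sin(360°/32) = 364.70 mm²). At z = 15.36: the r=11 sphere slices to a regular 32-gon of circumradius 10.099 (√(r²−h²) with h=4.36 from center) (area = (32/2)·10.099²·sin(360°/32) = 318.36 mm²). Checking containment: the cross-section at z = 15.36 is a subset of the cross-section at z = 8.96.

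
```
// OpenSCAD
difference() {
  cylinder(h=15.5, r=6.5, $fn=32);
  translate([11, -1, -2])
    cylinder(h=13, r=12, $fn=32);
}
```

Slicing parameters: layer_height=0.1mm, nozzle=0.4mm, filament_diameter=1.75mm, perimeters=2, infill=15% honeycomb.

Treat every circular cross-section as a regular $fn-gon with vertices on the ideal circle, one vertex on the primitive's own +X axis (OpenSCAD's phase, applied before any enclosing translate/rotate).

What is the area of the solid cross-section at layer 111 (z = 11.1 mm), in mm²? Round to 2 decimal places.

At z = 11.1 mm: the cylinder: section is a regular 32-gon, circumradius r=6.5 (area = (32/2)·6.500²·sin(360°/32) = 131.88 mm²); the cylinder at (11, -1) does not reach this height (z outside [-2, 11]); Taking the first minus the rest: none of the subtracted shapes is present at this height, so the r=6.5 cylinder is unchanged — area = 131.88 mm². Overall, the cross-section is a single solid region. Net area = 131.88 mm².

131.88 mm²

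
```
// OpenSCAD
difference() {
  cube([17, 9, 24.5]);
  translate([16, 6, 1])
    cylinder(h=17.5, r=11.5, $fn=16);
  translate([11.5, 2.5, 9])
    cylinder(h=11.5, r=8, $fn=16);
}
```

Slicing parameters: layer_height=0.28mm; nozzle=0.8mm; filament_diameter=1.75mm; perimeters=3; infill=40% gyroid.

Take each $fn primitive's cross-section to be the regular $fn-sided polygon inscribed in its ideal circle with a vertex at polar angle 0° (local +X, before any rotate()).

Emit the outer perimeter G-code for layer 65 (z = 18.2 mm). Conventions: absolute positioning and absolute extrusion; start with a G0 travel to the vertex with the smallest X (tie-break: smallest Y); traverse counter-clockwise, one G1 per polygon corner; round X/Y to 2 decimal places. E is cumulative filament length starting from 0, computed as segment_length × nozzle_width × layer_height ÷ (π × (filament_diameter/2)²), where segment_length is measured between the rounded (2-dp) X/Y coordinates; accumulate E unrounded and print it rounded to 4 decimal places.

G0 X0.00 Y0.00 Z18.20
G1 X4.00 Y0.00 E0.3725
G1 X3.50 Y2.50 E0.6099
G1 X4.11 Y5.56 E0.9005
G1 X4.54 Y6.21 E0.9731
G1 X5.10 Y9.00 E1.2381
G1 X0.00 Y9.00 E1.7131
G1 X0.00 Y0.00 E2.5512

At z = 18.2 mm: the cube (footprint 17×9) is included at this height; the r=11.5 cylinder at (16, 6) gives a regular 16-gon of circumradius 11.5 (constant along its height); the r=8 cylinder at (11.5, 2.5) gives a regular 16-gon of circumradius 8 (constant along its height); After the difference (first − rest): starting from the 17×9 cube, the r=11.5 cylinder at (16, 6) partially overlaps it — only the 107.42 mm² overlap (of its 404.88 mm²) is removed, clipping the outline; the r=8 cylinder at (11.5, 2.5) partially overlaps it — only the 8.31 mm² overlap (of its 195.93 mm²) is removed, clipping the outline — 1 connected region. The outline is a single polygon with 7 vertices. Extrusion per mm of travel: 0.8 × 0.28 / (π × 0.875²) = 0.093128. Accumulating E over each segment gives final E = 2.5512.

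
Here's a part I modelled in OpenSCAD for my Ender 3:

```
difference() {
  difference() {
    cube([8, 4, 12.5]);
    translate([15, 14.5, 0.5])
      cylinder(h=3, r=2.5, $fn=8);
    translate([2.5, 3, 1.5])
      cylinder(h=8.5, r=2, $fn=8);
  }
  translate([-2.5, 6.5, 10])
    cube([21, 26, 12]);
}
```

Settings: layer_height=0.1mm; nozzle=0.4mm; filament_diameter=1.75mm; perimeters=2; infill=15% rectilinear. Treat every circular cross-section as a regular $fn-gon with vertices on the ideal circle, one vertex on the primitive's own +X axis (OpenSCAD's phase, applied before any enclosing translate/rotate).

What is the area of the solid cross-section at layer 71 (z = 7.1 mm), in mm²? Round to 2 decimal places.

22.76 mm²

At z = 7.1 mm: the 8×4 cube contributes its full rectangle (area 32.00 mm²); the cylinder at (15, 14.5) is not intersected at this z (z outside [0.5, 3.5]); the r=2 cylinder at (2.5, 3) gives a regular 8-gon of circumradius 2 (constant along its height) (area = (8/2)·2.000²·sin(360°/8) = 11.31 mm²); Taking the first minus the rest: starting from the 8×4 cube (32.00 mm²), the r=2 cylinder at (2.5, 3) partially overlaps it — only the 9.24 mm² overlap (of its 11.31 mm²) is removed, clipping the outline — area = 22.76 mm²; the cube at (-2.5, 6.5) is absent (z outside [10, 22]); Subtracting the remaining from the first: none of the subtracted shapes is present at this height, so that combined region is unchanged — area = 22.76 mm². Overall, the cross-section is a single solid region. Net area = 22.76 mm².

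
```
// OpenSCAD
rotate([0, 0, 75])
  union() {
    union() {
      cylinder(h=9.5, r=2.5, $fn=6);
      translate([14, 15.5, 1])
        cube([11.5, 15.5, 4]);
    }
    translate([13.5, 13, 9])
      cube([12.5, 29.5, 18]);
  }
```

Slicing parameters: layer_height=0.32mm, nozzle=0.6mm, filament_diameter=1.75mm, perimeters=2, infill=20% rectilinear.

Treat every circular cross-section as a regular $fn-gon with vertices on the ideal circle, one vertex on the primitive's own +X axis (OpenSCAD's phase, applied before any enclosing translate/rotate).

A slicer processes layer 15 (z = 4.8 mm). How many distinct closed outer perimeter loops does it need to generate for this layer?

2

At z = 4.8 mm: the r=2.5 cylinder contributes a regular 6-gon of circumradius 2.5; the cube at (14, 15.5) is present — its section is the full 11.5×15.5 rectangle; Merging all regions: the 2 present regions are separate (no shared area or edge), so areas and boundary lengths simply add and each stays a separate island — 2 connected regions; the cube at (13.5, 13) does not reach this height (z outside [9, 27]); Taking the union: only the result so far is present, so the union is just that shape — 2 connected regions; (rotated 75° about Z; rotation is an isometry so areas/perimeters/island counts are preserved). The result has 2 disconnected regions.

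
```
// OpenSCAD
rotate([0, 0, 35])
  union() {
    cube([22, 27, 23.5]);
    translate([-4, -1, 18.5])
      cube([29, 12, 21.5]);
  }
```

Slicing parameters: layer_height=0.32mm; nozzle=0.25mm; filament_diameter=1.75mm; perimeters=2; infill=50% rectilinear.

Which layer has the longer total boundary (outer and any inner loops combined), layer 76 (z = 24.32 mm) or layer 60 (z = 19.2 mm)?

Layer 76 (z = 24.32): the cube is absent (z outside [0, 23.5]); the cube at (-4, -1) is present — its section is the full 29×12 rectangle (perimeter 82.00 mm); Taking the union: only the 29×12 cube at (-4, -1) is present, so the union is just that shape — boundary = 82.00 mm; (whole slice rotated 35° about Z — lengths, areas and connectivity unchanged). So its perimeter = 82.00 mm. Layer 60 (z = 19.2): the 22×27 cube contributes its full rectangle (perimeter 98.00 mm); the 29×12 cube at (-4, -1) contributes its full rectangle (perimeter 82.00 mm); Merging all regions: the regions partially overlap (shared area 242.00 mm²), so the edge portions inside another operand are dropped and the merged outline is re-measured after clipping — boundary = 114.00 mm; (rotated 35° about Z; rotation is an isometry so areas/perimeters/island counts are preserved). So its perimeter = 114.00 mm. Layer 60 is larger (114.00 vs 82.00 mm).

layer 60 (z = 19.2 mm)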